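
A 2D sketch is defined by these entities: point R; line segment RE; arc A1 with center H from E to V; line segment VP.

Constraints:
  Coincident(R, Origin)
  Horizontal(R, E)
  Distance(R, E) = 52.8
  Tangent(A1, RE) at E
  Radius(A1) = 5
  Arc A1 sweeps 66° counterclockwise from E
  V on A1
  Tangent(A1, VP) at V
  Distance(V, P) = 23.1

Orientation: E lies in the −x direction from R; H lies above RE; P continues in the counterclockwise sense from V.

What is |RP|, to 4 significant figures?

45.69

R is at the origin; R and E share the same y with |RE| = 52.8 and E on the −x side, so E = (-52.80, 0.000). Tangency of A1 to RE means the radius HE is perpendicular to RE, so H = E + (0, 5) = (-52.80, 5.000). On A1, E sits at bearing -90° from H; a 66° counterclockwise sweep puts V at bearing -24°, so V = H + 5.0·(cos -24°, sin -24°) = (-48.23, 2.966). A1 meets VP tangentially, so HV is at right angles to VP, so VP runs along (−sin -24°, cos -24°); with |VP| = 23.1, P = (-38.84, 24.07). Then |RP| = |P − R| = 45.69.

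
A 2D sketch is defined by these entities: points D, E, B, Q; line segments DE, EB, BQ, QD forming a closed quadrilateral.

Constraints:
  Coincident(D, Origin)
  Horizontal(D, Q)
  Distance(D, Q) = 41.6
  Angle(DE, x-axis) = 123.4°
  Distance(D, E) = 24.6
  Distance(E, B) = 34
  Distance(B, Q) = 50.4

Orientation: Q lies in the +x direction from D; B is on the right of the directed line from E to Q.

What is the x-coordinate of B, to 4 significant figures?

-7.133

Checks: |EB| = 34.00 ✓; |BQ| = 50.40 ✓.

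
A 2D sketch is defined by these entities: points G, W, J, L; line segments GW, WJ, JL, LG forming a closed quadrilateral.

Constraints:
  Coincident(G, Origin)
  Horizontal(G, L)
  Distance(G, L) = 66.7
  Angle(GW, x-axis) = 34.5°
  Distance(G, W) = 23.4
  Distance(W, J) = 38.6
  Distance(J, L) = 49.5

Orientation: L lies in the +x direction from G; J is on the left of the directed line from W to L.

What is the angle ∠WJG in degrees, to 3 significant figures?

6.49°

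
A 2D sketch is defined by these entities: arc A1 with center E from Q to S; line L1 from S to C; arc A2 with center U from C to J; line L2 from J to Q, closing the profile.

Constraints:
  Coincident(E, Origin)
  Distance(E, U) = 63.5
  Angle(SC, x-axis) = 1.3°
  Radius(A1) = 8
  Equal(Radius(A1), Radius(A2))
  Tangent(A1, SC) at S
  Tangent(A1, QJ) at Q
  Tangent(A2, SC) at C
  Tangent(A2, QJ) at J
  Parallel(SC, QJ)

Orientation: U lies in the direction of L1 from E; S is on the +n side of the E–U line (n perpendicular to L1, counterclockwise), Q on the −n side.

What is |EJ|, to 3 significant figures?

64.0

The slot axis is L1's direction at 1.3°, so u = (cos 1.3°, sin 1.3°) = (1.00, 0.0227) and n = (−sin 1.3°, cos 1.3°) = (-0.0227, 1.00). E is at the origin and U lies 63.5 along u from E, so U = 63.5·u = (63.5, 1.44). Tangency of A1 to both parallel lines with radius 8.0 puts S and Q at E ± 8.0·n: S = (-0.181, 8.00), Q = (0.181, -8.00). Equal radii place C and J the same way about U: C = U + 8.0·n = (63.3, 9.44), J = U − 8.0·n = (63.7, -6.56). Then |EJ| = |J − E| = 64.0.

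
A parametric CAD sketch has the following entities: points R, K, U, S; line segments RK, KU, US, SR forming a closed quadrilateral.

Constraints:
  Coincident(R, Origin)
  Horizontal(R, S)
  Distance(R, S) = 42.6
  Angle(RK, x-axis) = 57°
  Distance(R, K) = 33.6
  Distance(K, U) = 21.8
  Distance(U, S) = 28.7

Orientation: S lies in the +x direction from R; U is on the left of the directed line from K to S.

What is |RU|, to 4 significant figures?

49.25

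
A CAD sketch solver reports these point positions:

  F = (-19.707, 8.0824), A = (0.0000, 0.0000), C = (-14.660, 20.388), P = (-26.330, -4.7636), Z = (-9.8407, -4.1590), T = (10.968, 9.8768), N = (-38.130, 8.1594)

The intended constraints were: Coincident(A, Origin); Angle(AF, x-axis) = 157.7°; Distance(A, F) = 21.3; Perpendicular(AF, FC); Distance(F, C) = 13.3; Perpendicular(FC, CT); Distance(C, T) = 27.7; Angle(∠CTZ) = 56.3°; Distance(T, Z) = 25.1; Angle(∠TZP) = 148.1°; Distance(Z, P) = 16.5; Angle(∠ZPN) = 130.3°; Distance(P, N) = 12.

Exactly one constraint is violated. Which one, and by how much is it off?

Distance(P, N) = 12 — off by 5.50.

A = (0.00, 0.00) ✓; AF at 157.7° ✓; |AF| = 21.30 ✓; ∠(AF, FC) = 90.00° ✓; |FC| = 13.30 ✓; ∠(FC, CT) = 90.00° ✓; |CT| = 27.70 ✓; ∠CTZ = 56.30° ✓; |TZ| = 25.10 ✓; ∠TZP = 148.1° ✓; |ZP| = 16.50 ✓; ∠ZPN = 130.3° ✓; |PN| = 17.50 ✗.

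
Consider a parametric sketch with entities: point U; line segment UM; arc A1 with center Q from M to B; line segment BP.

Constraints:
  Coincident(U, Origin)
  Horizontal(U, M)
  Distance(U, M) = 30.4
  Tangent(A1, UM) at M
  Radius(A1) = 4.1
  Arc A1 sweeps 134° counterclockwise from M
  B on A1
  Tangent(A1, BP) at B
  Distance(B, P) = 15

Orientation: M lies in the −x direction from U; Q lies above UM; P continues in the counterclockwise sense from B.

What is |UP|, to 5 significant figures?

41.819

U is at the origin; UM is horizontal with |UM| = 30.4 and M on the −x side, so M = (-30.400, 0.0000). Since A1 is tangent to UM there, QM ⟂ UM, so Q = M + (0, 4.1) = (-30.400, 4.1000). On A1, M sits at bearing -90° from Q; a 134° counterclockwise sweep puts B at bearing 44°, so B = Q + 4.1·(cos 44°, sin 44°) = (-27.451, 6.9481). Since A1 is tangent to BP there, QB ⟂ BP, so BP runs along (−sin 44°, cos 44°); with |BP| = 15.0, P = (-37.871, 17.738). Then |UP| = |P − U| = 41.819.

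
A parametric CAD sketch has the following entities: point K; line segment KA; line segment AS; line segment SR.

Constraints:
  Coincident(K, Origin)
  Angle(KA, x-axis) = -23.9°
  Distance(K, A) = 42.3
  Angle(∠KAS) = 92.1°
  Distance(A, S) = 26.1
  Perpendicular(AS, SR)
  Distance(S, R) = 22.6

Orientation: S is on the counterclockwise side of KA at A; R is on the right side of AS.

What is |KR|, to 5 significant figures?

70.518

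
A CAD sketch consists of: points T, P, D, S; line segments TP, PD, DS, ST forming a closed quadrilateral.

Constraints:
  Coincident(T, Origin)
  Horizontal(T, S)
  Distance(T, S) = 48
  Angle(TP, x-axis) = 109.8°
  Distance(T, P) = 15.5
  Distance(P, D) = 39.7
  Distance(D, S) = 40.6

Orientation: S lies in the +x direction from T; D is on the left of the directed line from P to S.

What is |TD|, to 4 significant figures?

45.55

T is at the origin; TS is horizontal with |TS| = 48.0 and S in +x, so S = (48.0, 0). TP runs at 109.8° with |TP| = 15.5, so P = (-5.250, 14.58). D is determined by |PD| = 39.7 and |DS| = 40.6 together: it lies at the intersection of circle(P, 39.7) and circle(S, 40.6). With |PS| = 55.21, the foot of the radical line on PS is 26.95 from P and the perpendicular offset is √(39.7² − 26.95²) = 29.15. Taking the left-of-PS solution: D = (28.44, 35.58).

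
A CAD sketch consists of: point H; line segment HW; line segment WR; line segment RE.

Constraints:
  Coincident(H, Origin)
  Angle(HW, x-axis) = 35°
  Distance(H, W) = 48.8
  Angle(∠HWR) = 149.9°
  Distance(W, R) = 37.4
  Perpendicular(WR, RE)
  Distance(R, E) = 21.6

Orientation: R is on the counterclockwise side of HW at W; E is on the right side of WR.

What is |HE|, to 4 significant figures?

91.99

H is at the origin; HW runs at 35.0° with length 48.8, so W = 48.8·(cos 35.0°, sin 35.0°) = (39.97, 27.99). ∠HWR = 149.9°, so WR runs at 35.0° + (180° − 149.9°) = 65.10° from the x-axis; with |WR| = 37.4, R = W + 37.4·(cos 65.10°, sin 65.10°) = (55.72, 61.91). The perpendicularity gives RE at right angles to WR; with |RE| = 21.6 on the right of WR, E = R + 21.6·(0.9070, -0.4210) = (75.31, 52.82). Then |HE| = |E − H| = 91.99.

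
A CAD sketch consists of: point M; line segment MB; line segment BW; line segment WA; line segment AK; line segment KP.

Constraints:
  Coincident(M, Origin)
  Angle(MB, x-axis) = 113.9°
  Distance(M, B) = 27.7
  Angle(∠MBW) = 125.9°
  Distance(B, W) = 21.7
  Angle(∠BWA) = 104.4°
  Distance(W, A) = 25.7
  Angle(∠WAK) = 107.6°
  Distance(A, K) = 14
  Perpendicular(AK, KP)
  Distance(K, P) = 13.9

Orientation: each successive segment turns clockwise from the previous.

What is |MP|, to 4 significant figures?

25.17

M is at the origin; MB runs at 113.9° with length 27.7, so B = (-11.22, 25.32). ∠MBW = 125.9° gives BW at 59.80° from the x-axis; with |BW| = 21.7, W = (-0.3069, 44.08). ∠BWA = 104.4° gives WA at -15.80° from the x-axis; with |WA| = 25.7, A = (24.42, 37.08). ∠WAK = 107.6° gives AK at -88.20° from the x-axis; with |AK| = 14.0, K = (24.86, 23.09). AK is perpendicular to KP, so KP runs at -178.2°; with |KP| = 13.9, P = (10.97, 22.65). Then |MP| = |P − M| = 25.17.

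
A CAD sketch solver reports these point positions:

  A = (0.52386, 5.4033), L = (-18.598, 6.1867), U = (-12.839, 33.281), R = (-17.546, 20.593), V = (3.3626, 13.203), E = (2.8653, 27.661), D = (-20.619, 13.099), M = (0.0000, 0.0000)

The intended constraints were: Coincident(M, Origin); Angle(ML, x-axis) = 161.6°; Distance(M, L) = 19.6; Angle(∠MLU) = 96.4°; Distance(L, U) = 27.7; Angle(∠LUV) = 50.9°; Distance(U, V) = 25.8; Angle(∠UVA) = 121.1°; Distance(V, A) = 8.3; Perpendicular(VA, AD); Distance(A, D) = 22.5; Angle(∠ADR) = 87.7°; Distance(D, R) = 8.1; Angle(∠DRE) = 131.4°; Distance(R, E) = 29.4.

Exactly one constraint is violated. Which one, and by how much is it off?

Distance(R, E) = 29.4 — off by 7.80.

M = (0.00, 0.00) ✓; ML at 161.6° ✓; |ML| = 19.60 ✓; ∠MLU = 96.40° ✓; |LU| = 27.70 ✓; ∠LUV = 50.90° ✓; |UV| = 25.80 ✓; ∠UVA = 121.1° ✓; |VA| = 8.300 ✓; ∠(VA, AD) = 90.00° ✓; |AD| = 22.50 ✓; ∠ADR = 87.70° ✓; |DR| = 8.100 ✓; ∠DRE = 131.4° ✓; |RE| = 21.60 ✗.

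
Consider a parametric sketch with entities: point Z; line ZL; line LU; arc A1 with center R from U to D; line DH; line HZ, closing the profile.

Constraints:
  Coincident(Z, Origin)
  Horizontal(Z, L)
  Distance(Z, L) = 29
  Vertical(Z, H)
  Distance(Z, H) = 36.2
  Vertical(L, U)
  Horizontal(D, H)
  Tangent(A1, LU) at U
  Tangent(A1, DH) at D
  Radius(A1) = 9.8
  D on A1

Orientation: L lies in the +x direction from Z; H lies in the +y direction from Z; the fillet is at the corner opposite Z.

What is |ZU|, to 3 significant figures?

39.2

The virtual corner opposite Z is at (29.0, 36.2). Since A1 is tangent to LU there, RU ⟂ LU and tangency of A1 to DH means the radius RD is perpendicular to DH, with radius 9.8, so the center R sits 9.8 in from both sides at R = (19.2, 26.4). That places the tangent points at U = (29.0, 26.4) on LU and D = (19.2, 36.2) on DH. Then |ZU| = |U − Z| = 39.2.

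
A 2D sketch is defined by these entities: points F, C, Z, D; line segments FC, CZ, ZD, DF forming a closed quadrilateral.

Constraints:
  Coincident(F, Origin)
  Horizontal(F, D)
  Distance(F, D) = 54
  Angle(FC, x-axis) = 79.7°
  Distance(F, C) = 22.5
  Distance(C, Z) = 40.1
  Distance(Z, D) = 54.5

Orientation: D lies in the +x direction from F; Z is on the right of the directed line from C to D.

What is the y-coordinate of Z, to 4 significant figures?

-17.93

F is at the origin; F and D share the same y with |FD| = 54.0 and D in +x, so D = (54.0, 0). FC runs at 79.7° with |FC| = 22.5, so C = (4.023, 22.14). Z is determined by |CZ| = 40.1 and |ZD| = 54.5 together: it lies at the intersection of circle(C, 40.1) and circle(D, 54.5). With |CD| = 54.66, the foot of the radical line on CD is 14.87 from C and the perpendicular offset is √(40.1² − 14.87²) = 37.24. Taking the right-of-CD solution: Z = (2.536, -17.93).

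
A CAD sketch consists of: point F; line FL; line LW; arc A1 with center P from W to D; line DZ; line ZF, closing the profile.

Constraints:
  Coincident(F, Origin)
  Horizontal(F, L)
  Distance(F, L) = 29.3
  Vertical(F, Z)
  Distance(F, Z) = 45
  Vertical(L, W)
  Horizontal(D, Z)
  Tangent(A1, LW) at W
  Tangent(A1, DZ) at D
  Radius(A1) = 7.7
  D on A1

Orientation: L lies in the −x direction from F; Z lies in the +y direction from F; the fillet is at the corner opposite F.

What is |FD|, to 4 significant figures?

49.92

The virtual corner opposite F is at (-29.30, 45.00). Tangency of A1 to LW means the radius PW is perpendicular to LW and tangency of A1 to DZ means the radius PD is perpendicular to DZ, with radius 7.7, so the center P sits 7.7 in from both sides at P = (-21.60, 37.30). That places the tangent points at W = (-29.30, 37.30) on LW and D = (-21.60, 45.00) on DZ. Then |FD| = |D − F| = 49.92.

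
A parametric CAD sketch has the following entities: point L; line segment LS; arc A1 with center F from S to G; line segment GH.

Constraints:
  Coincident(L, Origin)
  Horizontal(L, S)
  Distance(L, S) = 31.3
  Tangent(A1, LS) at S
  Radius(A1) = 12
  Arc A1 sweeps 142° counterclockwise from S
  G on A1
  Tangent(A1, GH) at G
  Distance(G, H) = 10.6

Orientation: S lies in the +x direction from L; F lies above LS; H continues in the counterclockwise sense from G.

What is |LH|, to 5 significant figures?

41.270

On A1, S sits at bearing -90° from F; a 142° counterclockwise sweep puts G at bearing 52°, so G = F + 12.0·(cos 52°, sin 52°) = (38.688, 21.456). Since A1 is tangent to GH there, FG ⟂ GH, so GH runs along (−sin 52°, cos 52°); with |GH| = 10.6, H = (30.335, 27.982). Then |LH| = |H − L| = 41.270.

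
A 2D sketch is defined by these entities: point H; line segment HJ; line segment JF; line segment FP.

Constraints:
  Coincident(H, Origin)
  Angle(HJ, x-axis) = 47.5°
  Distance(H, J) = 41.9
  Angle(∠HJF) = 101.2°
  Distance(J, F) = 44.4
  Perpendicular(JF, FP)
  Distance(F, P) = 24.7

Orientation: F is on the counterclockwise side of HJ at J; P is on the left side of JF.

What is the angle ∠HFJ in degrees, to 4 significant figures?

38.04°

H is at the origin; HJ runs at 47.5° with length 41.9, so J = 41.9·(cos 47.5°, sin 47.5°) = (28.31, 30.89). ∠HJF = 101.2°, so JF runs at 47.5° + (180° − 101.2°) = 126.3° from the x-axis; with |JF| = 44.4, F = J + 44.4·(cos 126.3°, sin 126.3°) = (2.022, 66.68). Then cos ∠HFJ = FH·FJ / (|FH||FJ|), giving 38.04°.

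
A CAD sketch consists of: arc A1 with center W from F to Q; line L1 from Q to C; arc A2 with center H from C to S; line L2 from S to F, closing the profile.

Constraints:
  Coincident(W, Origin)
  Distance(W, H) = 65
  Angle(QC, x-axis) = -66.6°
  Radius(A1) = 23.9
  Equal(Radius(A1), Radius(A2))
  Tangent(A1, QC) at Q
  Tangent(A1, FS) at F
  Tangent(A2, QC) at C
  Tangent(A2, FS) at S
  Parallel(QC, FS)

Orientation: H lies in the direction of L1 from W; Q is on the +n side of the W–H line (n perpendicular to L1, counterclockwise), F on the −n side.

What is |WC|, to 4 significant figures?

69.25

Tangency of A1 to both parallel lines with radius 23.9 puts Q and F at W ± 23.9·n: Q = (21.93, 9.492), F = (-21.93, -9.492). Equal radii place C and S the same way about H: C = H + 23.9·n = (47.75, -50.16), S = H − 23.9·n = (3.880, -69.15). Then |WC| = |C − W| = 69.25.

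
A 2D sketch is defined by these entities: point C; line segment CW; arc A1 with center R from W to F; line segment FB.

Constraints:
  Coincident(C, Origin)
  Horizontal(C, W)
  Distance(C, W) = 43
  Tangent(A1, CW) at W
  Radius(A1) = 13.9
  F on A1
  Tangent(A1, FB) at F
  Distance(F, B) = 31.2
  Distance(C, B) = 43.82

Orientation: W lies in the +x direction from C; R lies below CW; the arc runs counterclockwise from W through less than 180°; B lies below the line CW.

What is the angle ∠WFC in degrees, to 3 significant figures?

127°

Checks: |RF| = 13.90 ✓; ∠(RF, FB) = 90.00° ✓; |FB| = 31.20 ✓; |CB| = 43.82 ✓.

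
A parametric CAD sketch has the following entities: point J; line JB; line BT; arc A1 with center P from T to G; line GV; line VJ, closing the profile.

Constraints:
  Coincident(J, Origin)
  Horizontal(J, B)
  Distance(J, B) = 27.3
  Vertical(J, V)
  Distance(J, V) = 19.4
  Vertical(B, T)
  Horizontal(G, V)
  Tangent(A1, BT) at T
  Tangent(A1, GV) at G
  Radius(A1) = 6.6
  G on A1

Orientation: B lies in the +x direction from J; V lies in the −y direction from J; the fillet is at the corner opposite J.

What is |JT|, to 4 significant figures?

30.15

J is at the origin; JB is horizontal with |JB| = 27.3 and B on the +x side, so B = (27.30, 0.000). J and V share the same x with |JV| = 19.4 and V on the −y side, so V = (0.000, -19.40). The virtual corner opposite J is at (27.30, -19.40). A1 meets BT tangentially, so PT is at right angles to BT and the tangent condition forces PG to be normal to GV, with radius 6.6, so the center P sits 6.6 in from both sides at P = (20.70, -12.80). That places the tangent points at T = (27.30, -12.80) on BT and G = (20.70, -19.40) on GV. Then |JT| = |T − J| = 30.15.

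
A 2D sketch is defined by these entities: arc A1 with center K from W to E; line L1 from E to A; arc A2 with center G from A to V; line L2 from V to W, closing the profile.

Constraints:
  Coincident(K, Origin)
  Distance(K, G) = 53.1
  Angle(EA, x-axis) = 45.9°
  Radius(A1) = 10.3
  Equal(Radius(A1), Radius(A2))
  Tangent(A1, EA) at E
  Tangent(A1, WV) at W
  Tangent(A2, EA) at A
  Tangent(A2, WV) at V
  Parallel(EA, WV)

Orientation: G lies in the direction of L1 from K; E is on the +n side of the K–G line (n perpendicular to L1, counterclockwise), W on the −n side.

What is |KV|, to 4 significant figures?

54.09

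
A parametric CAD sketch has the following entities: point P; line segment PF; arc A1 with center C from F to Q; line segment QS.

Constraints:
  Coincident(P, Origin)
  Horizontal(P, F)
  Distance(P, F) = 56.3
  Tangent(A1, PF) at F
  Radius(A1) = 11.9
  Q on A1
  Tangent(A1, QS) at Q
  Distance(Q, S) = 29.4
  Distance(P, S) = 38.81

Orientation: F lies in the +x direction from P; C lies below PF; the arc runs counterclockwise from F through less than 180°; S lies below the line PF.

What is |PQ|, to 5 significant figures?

47.406

P is at the origin; PF is horizontal with |PF| = 56.3 and F on the +x side, so F = (56.300, 0.0000). The tangent condition forces CF to be normal to PF, so C = F + (0, -11.9) = (56.300, -11.900). Since CQ ⟂ QS (tangency), |CS| = √(11.9² + 29.4²) = 31.717 regardless of where Q sits on A1. So S lies on both circle(P, 38.81) and circle(C, 31.717); the below-PF intersection is S = (28.219, -26.645). Q is the foot of the tangent from S: Q = (47.219, -4.2093).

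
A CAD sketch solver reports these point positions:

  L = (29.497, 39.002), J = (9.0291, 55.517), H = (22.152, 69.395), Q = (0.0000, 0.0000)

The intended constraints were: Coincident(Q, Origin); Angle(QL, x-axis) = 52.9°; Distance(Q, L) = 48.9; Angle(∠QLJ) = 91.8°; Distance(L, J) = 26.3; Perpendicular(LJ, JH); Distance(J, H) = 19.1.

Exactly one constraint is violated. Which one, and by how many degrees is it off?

Perpendicular(LJ, JH) — off by 4.50°.

Q = (0.00, 0.00) ✓; QL at 52.90° ✓; |QL| = 48.90 ✓; ∠QLJ = 91.80° ✓; |LJ| = 26.30 ✓; ∠(LJ, JH) = 94.50° ✗; |JH| = 19.10 ✓.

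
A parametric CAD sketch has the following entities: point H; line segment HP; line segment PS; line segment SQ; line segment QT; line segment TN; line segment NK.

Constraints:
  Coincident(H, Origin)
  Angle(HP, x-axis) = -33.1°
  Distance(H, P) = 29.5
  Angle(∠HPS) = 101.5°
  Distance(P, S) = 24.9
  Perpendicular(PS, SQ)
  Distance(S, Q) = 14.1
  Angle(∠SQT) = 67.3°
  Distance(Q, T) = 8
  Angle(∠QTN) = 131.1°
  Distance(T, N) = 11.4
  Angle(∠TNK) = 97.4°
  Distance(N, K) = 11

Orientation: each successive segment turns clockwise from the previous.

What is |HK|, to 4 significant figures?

44.77

H is at the origin; HP runs at -33.1° with length 29.5, so P = (24.71, -16.11). ∠HPS = 101.5° gives PS at -111.6° from the x-axis; with |PS| = 24.9, S = (15.55, -39.26). The perpendicularity gives SQ at right angles to PS, so SQ runs at 158.4°; with |SQ| = 14.1, Q = (2.437, -34.07). ∠SQT = 67.3° gives QT at 45.70° from the x-axis; with |QT| = 8.0, T = (8.024, -28.35). ∠QTN = 131.1° gives TN at -3.200° from the x-axis; with |TN| = 11.4, N = (19.41, -28.98). ∠TNK = 97.4° gives NK at -85.80° from the x-axis; with |NK| = 11.0, K = (20.21, -39.95). Then |HK| = |K − H| = 44.77.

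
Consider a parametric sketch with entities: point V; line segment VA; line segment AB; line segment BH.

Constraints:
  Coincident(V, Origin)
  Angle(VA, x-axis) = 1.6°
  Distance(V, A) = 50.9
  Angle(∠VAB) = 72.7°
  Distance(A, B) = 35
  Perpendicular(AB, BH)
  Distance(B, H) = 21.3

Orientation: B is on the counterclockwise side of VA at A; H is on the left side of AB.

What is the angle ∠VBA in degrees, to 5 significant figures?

67.768°

V is at the origin; VA runs at 1.6° with length 50.9, so A = 50.9·(cos 1.6°, sin 1.6°) = (50.880, 1.4212). ∠VAB = 72.7°, so AB runs at 1.6° + (180° − 72.7°) = 108.90° from the x-axis; with |AB| = 35.0, B = A + 35.0·(cos 108.90°, sin 108.90°) = (39.543, 34.534). Then cos ∠VBA = BV·BA / (|BV||BA|), giving 67.768°.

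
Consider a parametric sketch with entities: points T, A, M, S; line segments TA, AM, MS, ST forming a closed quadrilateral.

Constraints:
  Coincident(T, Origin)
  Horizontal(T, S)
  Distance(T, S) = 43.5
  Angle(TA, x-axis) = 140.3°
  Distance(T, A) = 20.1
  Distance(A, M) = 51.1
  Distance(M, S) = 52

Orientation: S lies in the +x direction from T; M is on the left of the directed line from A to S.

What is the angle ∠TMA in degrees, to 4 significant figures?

22.37°

Checks: |AM| = 51.10 ✓; |MS| = 52.00 ✓.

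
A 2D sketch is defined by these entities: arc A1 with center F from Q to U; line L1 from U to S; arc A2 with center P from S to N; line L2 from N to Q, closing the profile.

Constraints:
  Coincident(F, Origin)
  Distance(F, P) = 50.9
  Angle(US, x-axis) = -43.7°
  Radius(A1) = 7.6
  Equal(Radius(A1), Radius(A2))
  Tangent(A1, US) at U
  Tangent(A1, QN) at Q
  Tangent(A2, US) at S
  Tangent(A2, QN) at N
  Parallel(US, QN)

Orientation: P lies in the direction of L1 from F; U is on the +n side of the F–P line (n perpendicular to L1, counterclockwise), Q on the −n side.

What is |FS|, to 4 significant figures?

51.46

Tangency of A1 to both parallel lines with radius 7.6 puts U and Q at F ± 7.6·n: U = (5.251, 5.495), Q = (-5.251, -5.495). Equal radii place S and N the same way about P: S = P + 7.6·n = (42.05, -29.67), N = P − 7.6·n = (31.55, -40.66). Then |FS| = |S − F| = 51.46.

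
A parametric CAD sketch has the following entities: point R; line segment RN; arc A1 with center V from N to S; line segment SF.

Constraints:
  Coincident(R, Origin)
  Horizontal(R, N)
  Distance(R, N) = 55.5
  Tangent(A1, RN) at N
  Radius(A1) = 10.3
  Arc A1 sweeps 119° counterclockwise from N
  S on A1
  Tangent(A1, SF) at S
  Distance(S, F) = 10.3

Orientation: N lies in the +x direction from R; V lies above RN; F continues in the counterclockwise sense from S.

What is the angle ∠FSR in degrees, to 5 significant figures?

74.337°

On A1, N sits at bearing -90° from V; a 119° counterclockwise sweep puts S at bearing 29°, so S = V + 10.3·(cos 29°, sin 29°) = (64.509, 15.294). Since A1 is tangent to SF there, VS ⟂ SF, so SF runs along (−sin 29°, cos 29°); with |SF| = 10.3, F = (59.515, 24.302). Then cos ∠FSR = SF·SR / (|SF||SR|), giving 74.337°.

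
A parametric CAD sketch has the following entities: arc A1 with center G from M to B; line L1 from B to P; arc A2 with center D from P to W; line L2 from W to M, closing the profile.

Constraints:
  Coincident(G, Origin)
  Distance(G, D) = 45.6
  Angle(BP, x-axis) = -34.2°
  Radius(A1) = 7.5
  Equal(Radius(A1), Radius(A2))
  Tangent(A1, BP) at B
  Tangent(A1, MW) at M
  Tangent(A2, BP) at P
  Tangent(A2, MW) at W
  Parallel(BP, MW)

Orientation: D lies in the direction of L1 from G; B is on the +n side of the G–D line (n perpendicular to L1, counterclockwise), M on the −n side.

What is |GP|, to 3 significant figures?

46.2

The slot axis is L1's direction at -34.2°, so u = (cos -34.2°, sin -34.2°) = (0.827, -0.562) and n = (−sin -34.2°, cos -34.2°) = (0.562, 0.827). G is at the origin and D lies 45.6 along u from G, so D = 45.6·u = (37.7, -25.6). Tangency of A1 to both parallel lines with radius 7.5 puts B and M at G ± 7.5·n: B = (4.22, 6.20), M = (-4.22, -6.20). Equal radii place P and W the same way about D: P = D + 7.5·n = (41.9, -19.4), W = D − 7.5·n = (33.5, -31.8). Then |GP| = |P − G| = 46.2.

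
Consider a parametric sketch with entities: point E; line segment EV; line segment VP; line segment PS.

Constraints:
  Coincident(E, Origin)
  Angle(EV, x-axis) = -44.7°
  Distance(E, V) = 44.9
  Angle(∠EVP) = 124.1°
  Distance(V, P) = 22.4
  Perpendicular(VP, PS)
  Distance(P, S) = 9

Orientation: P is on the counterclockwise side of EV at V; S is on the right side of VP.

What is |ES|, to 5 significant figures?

66.300

∠EVP = 124.1°, so VP runs at -44.7° + (180° − 124.1°) = 11.200° from the x-axis; with |VP| = 22.4, P = V + 22.4·(cos 11.200°, sin 11.200°) = (53.888, -27.232). VP is perpendicular to PS; with |PS| = 9.0 on the right of VP, S = P + 9.0·(0.19423, -0.98096) = (55.636, -36.060). Then |ES| = |S − E| = 66.300.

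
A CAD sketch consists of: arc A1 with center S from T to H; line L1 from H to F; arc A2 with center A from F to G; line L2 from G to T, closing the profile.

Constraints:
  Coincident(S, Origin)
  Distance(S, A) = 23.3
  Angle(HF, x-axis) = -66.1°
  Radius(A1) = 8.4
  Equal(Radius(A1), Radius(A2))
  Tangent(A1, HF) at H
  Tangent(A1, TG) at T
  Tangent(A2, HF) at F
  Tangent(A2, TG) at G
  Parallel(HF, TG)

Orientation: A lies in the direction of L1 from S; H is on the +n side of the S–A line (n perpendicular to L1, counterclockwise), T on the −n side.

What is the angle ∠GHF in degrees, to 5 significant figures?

35.793°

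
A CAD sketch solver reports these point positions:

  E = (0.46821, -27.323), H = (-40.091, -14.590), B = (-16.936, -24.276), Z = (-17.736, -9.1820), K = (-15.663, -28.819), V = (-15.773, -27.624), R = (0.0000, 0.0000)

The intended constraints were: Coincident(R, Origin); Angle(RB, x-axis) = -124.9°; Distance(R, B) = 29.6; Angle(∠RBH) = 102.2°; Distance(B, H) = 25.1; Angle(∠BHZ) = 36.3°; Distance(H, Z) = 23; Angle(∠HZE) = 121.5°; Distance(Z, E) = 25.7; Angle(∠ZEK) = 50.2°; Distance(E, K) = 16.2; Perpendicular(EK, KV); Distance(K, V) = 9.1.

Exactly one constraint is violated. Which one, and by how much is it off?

Distance(K, V) = 9.1 — off by 7.90.

R = (0.00, 0.00) ✓; RB at -124.9° ✓; |RB| = 29.60 ✓; ∠RBH = 102.2° ✓; |BH| = 25.10 ✓; ∠BHZ = 36.30° ✓; |HZ| = 23.00 ✓; ∠HZE = 121.5° ✓; |ZE| = 25.70 ✓; ∠ZEK = 50.20° ✓; |EK| = 16.20 ✓; ∠(EK, KV) = 90.04° ✓; |KV| = 1.200 ✗.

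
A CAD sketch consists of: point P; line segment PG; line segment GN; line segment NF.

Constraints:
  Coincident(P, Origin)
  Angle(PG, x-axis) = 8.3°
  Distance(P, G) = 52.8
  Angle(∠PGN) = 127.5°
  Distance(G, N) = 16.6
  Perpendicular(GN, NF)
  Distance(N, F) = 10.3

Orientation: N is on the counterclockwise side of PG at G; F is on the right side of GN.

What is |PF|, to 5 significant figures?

71.411

∠PGN = 127.5°, so GN runs at 8.3° + (180° − 127.5°) = 60.800° from the x-axis; with |GN| = 16.6, N = G + 16.6·(cos 60.800°, sin 60.800°) = (60.345, 22.113). The perpendicularity gives NF at right angles to GN; with |NF| = 10.3 on the right of GN, F = N + 10.3·(0.87292, -0.48786) = (69.337, 17.088). Then |PF| = |F − P| = 71.411.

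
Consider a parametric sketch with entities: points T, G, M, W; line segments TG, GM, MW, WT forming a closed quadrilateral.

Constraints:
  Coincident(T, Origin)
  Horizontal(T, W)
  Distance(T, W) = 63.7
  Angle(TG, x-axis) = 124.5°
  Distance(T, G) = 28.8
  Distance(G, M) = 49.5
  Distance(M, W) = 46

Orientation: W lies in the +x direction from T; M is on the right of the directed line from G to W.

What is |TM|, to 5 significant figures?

21.938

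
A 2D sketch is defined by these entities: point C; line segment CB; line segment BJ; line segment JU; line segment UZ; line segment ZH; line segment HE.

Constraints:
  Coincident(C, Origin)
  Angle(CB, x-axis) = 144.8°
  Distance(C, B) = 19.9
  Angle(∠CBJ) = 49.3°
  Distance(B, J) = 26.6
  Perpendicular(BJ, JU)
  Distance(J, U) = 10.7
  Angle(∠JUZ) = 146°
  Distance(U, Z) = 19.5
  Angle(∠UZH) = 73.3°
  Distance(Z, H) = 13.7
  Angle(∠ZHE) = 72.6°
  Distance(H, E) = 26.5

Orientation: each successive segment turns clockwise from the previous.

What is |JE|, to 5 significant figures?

8.1099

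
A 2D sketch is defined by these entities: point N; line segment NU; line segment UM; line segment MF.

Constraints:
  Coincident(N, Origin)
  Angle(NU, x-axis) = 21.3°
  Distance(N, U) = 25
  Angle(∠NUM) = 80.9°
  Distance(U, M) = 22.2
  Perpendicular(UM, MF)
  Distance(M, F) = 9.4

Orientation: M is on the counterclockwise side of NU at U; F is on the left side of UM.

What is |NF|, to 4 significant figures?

23.80

N is at the origin; NU runs at 21.3° with length 25.0, so U = 25.0·(cos 21.3°, sin 21.3°) = (23.29, 9.081). ∠NUM = 80.9°, so UM runs at 21.3° + (180° − 80.9°) = 120.4° from the x-axis; with |UM| = 22.2, M = U + 22.2·(cos 120.4°, sin 120.4°) = (12.06, 28.23). UM ⟂ MF; with |MF| = 9.4 on the left of UM, F = M + 9.4·(-0.8625, -0.5060) = (3.951, 23.47). Then |NF| = |F − N| = 23.80.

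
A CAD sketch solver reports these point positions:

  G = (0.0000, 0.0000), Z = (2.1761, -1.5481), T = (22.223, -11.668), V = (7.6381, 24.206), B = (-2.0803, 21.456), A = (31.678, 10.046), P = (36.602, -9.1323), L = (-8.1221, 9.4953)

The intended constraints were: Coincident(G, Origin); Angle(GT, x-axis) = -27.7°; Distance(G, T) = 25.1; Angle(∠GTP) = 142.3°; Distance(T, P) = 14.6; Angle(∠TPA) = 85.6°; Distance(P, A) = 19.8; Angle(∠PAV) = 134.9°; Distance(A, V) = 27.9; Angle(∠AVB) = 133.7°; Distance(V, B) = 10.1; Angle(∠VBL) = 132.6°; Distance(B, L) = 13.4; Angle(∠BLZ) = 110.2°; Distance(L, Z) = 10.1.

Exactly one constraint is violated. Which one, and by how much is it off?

Distance(L, Z) = 10.1 — off by 5.00.

G = (0.00, 0.00) ✓; GT at -27.70° ✓; |GT| = 25.10 ✓; ∠GTP = 142.3° ✓; |TP| = 14.60 ✓; ∠TPA = 85.60° ✓; |PA| = 19.80 ✓; ∠PAV = 134.9° ✓; |AV| = 27.90 ✓; ∠AVB = 133.7° ✓; |VB| = 10.10 ✓; ∠VBL = 132.6° ✓; |BL| = 13.40 ✓; ∠BLZ = 110.2° ✓; |LZ| = 15.10 ✗.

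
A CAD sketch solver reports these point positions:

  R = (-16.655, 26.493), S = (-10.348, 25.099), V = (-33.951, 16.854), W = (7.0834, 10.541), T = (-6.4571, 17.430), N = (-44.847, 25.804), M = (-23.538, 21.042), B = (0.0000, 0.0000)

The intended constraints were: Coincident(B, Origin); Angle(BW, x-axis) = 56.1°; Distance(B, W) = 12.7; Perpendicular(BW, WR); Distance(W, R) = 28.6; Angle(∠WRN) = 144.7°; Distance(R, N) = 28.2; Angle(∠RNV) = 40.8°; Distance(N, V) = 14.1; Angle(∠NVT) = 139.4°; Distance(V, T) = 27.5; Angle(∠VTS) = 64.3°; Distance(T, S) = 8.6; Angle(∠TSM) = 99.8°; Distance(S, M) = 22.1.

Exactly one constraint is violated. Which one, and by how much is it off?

Distance(S, M) = 22.1 — off by 8.30.

B = (0.00, 0.00) ✓; BW at 56.10° ✓; |BW| = 12.70 ✓; ∠(BW, WR) = 90.00° ✓; |WR| = 28.60 ✓; ∠WRN = 144.7° ✓; |RN| = 28.20 ✓; ∠RNV = 40.80° ✓; |NV| = 14.10 ✓; ∠NVT = 139.4° ✓; |VT| = 27.50 ✓; ∠VTS = 64.30° ✓; |TS| = 8.600 ✓; ∠TSM = 99.80° ✓; |SM| = 13.80 ✗.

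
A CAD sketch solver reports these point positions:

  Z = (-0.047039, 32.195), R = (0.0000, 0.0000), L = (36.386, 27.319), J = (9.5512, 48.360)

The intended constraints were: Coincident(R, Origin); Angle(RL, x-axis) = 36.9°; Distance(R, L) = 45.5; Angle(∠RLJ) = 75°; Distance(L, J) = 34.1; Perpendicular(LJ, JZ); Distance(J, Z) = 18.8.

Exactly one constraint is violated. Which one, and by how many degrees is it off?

Perpendicular(LJ, JZ) — off by 7.40°.

R = (0.00, 0.00) ✓; RL at 36.90° ✓; |RL| = 45.50 ✓; ∠RLJ = 75.00° ✓; |LJ| = 34.10 ✓; ∠(LJ, JZ) = 97.40° ✗; |JZ| = 18.80 ✓.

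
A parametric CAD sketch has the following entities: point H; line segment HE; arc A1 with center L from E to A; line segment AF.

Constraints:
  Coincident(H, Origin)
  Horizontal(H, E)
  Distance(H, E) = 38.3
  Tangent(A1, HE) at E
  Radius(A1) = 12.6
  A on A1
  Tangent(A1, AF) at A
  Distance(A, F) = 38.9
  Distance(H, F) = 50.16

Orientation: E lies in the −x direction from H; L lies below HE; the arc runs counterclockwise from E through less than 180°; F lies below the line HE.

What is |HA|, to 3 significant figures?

51.5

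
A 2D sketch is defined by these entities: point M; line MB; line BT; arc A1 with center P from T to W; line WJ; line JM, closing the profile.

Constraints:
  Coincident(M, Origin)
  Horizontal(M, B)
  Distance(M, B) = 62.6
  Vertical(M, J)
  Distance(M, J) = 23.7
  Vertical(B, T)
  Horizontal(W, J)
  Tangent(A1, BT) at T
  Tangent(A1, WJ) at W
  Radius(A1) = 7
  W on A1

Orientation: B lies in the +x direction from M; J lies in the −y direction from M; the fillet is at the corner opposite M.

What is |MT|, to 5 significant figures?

64.789

M is at the origin; M and B share the same y with |MB| = 62.6 and B on the +x side, so B = (62.600, 0.0000). M and J share the same x with |MJ| = 23.7 and J on the −y side, so J = (0.0000, -23.700). The virtual corner opposite M is at (62.600, -23.700). A1 meets BT tangentially, so PT is at right angles to BT and tangency of A1 to WJ means the radius PW is perpendicular to WJ, with radius 7.0, so the center P sits 7.0 in from both sides at P = (55.600, -16.700). That places the tangent points at T = (62.600, -16.700) on BT and W = (55.600, -23.700) on WJ. Then |MT| = |T − M| = 64.789.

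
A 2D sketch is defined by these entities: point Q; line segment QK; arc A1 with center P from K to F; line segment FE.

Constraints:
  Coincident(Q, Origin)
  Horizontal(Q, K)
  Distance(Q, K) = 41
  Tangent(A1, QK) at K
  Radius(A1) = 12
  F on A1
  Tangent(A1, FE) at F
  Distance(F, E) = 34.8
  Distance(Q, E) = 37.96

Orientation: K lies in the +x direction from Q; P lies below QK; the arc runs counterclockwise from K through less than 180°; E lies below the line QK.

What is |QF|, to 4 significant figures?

31.25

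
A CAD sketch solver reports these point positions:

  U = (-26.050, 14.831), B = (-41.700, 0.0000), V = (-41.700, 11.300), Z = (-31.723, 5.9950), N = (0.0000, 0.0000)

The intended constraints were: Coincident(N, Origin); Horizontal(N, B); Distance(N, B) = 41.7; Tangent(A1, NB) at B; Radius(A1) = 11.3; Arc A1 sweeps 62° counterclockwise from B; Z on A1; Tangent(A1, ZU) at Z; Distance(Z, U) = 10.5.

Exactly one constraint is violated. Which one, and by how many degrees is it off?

Tangent(A1, ZU) at Z — off by 4.70°.

N = (0.00, 0.00) ✓; N.y = 0.00, B.y = 0.00 ✓; |NB| = 41.70 ✓; ∠(VB, BN) = 90.00° ✓; |VB| = 11.30 ✓; bearing(V→Z) − bearing(V→B) = 62.00° ✓; |VZ| = 11.30 ✓; ∠(VZ, ZU) = 94.70° ✗; |ZU| = 10.50 ✓.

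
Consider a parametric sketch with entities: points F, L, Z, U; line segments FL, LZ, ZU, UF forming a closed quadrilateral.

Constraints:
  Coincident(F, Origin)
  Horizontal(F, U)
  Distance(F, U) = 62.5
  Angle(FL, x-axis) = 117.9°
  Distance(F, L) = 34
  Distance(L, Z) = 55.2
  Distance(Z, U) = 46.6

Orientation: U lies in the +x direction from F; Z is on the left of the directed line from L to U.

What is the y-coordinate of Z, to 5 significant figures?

39.888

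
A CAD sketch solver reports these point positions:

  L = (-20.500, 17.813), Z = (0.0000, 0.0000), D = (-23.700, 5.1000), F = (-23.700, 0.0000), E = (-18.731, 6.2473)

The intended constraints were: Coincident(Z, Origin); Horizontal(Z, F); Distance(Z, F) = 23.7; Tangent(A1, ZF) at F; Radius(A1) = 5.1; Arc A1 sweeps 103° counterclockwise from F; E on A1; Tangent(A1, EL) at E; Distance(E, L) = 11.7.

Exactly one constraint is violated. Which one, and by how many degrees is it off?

Tangent(A1, EL) at E — off by 4.31°.

Z = (0.00, 0.00) ✓; Z.y = 0.00, F.y = 0.00 ✓; |ZF| = 23.70 ✓; ∠(DF, FZ) = 90.00° ✓; |DF| = 5.100 ✓; bearing(D→E) − bearing(D→F) = 103.0° ✓; |DE| = 5.100 ✓; ∠(DE, EL) = 94.31° ✗; |EL| = 11.70 ✓.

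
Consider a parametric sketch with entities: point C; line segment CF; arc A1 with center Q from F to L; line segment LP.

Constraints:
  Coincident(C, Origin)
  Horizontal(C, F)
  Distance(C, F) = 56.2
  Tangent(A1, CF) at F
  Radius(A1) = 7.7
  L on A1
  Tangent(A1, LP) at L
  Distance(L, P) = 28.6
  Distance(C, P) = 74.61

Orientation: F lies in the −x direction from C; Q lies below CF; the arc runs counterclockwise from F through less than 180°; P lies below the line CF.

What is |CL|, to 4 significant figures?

64.30

Checks: |QL| = 7.700 ✓; ∠(QL, LP) = 90.00° ✓; |LP| = 28.60 ✓; |CP| = 74.61 ✓.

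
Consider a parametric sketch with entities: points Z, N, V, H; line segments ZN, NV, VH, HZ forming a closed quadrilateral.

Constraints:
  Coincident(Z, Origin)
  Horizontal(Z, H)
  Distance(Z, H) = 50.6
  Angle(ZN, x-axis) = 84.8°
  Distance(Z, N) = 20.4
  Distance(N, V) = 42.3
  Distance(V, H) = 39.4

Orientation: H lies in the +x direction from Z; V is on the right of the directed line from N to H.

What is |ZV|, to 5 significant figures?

25.377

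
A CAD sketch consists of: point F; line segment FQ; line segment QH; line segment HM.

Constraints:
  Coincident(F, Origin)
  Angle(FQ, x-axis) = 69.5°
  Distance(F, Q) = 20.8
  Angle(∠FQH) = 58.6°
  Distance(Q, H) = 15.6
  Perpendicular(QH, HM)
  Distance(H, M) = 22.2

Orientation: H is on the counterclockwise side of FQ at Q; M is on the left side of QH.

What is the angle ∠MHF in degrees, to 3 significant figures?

15.0°

∠FQH = 58.6°, so QH runs at 69.5° + (180° − 58.6°) = 191° from the x-axis; with |QH| = 15.6, H = Q + 15.6·(cos 191°, sin 191°) = (-8.03, 16.5). The perpendicularity gives HM at right angles to QH; with |HM| = 22.2 on the left of QH, M = H + 22.2·(0.189, -0.982) = (-3.84, -5.27). Then cos ∠MHF = HM·HF / (|HM||HF|), giving 15.0°.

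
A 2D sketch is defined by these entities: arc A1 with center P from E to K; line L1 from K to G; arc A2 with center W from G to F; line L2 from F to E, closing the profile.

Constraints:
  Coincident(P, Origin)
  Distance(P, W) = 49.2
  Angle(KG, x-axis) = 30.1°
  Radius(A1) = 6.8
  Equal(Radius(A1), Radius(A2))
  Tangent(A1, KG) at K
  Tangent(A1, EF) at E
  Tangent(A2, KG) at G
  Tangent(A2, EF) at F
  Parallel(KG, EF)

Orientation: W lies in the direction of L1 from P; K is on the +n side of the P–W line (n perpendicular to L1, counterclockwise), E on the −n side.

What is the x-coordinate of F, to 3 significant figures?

46.0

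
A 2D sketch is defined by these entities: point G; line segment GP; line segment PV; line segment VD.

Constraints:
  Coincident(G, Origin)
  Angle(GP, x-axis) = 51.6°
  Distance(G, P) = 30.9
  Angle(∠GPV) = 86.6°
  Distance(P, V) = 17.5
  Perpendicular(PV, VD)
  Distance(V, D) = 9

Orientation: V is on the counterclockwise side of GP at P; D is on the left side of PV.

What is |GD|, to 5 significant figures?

26.883

∠GPV = 86.6°, so PV runs at 51.6° + (180° − 86.6°) = 145.00° from the x-axis; with |PV| = 17.5, V = P + 17.5·(cos 145.00°, sin 145.00°) = (4.8583, 34.254). PV ⟂ VD; with |VD| = 9.0 on the left of PV, D = V + 9.0·(-0.57358, -0.81915) = (-0.30388, 26.881). Then |GD| = |D − G| = 26.883.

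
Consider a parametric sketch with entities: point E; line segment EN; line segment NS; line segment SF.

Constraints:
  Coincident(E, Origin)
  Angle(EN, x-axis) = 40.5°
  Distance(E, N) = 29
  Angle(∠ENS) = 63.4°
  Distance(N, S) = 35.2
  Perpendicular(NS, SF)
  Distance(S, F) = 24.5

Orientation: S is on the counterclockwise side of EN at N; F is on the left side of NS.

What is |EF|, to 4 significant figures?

22.26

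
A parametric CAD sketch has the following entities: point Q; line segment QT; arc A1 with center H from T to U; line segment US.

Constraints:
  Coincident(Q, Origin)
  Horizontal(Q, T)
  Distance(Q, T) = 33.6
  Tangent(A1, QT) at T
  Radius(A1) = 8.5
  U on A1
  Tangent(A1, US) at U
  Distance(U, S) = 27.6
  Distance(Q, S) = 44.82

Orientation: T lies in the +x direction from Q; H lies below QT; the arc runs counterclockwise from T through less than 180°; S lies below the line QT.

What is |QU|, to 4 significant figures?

26.61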